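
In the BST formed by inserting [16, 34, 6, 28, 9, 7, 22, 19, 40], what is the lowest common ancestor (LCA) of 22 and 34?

Tree insertion order: [16, 34, 6, 28, 9, 7, 22, 19, 40]
Tree (level-order array): [16, 6, 34, None, 9, 28, 40, 7, None, 22, None, None, None, None, None, 19]
In a BST, the LCA of p=22, q=34 is the first node v on the
root-to-leaf path with p <= v <= q (go left if both < v, right if both > v).
Walk from root:
  at 16: both 22 and 34 > 16, go right
  at 34: 22 <= 34 <= 34, this is the LCA
LCA = 34


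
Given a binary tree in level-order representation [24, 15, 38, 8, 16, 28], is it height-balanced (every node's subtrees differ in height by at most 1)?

Tree (level-order array): [24, 15, 38, 8, 16, 28]
Definition: a tree is height-balanced if, at every node, |h(left) - h(right)| <= 1 (empty subtree has height -1).
Bottom-up per-node check:
  node 8: h_left=-1, h_right=-1, diff=0 [OK], height=0
  node 16: h_left=-1, h_right=-1, diff=0 [OK], height=0
  node 15: h_left=0, h_right=0, diff=0 [OK], height=1
  node 28: h_left=-1, h_right=-1, diff=0 [OK], height=0
  node 38: h_left=0, h_right=-1, diff=1 [OK], height=1
  node 24: h_left=1, h_right=1, diff=0 [OK], height=2
All nodes satisfy the balance condition.
Result: Balanced


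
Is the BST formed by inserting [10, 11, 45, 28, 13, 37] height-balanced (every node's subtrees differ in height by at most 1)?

Tree (level-order array): [10, None, 11, None, 45, 28, None, 13, 37]
Definition: a tree is height-balanced if, at every node, |h(left) - h(right)| <= 1 (empty subtree has height -1).
Bottom-up per-node check:
  node 13: h_left=-1, h_right=-1, diff=0 [OK], height=0
  node 37: h_left=-1, h_right=-1, diff=0 [OK], height=0
  node 28: h_left=0, h_right=0, diff=0 [OK], height=1
  node 45: h_left=1, h_right=-1, diff=2 [FAIL (|1--1|=2 > 1)], height=2
  node 11: h_left=-1, h_right=2, diff=3 [FAIL (|-1-2|=3 > 1)], height=3
  node 10: h_left=-1, h_right=3, diff=4 [FAIL (|-1-3|=4 > 1)], height=4
Node 45 violates the condition: |1 - -1| = 2 > 1.
Result: Not balanced


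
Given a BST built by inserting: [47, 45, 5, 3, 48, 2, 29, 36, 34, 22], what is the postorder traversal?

Tree insertion order: [47, 45, 5, 3, 48, 2, 29, 36, 34, 22]
Tree (level-order array): [47, 45, 48, 5, None, None, None, 3, 29, 2, None, 22, 36, None, None, None, None, 34]
Postorder traversal: [2, 3, 22, 34, 36, 29, 5, 45, 48, 47]


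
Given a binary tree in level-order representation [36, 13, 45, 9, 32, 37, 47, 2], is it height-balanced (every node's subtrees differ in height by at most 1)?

Tree (level-order array): [36, 13, 45, 9, 32, 37, 47, 2]
Definition: a tree is height-balanced if, at every node, |h(left) - h(right)| <= 1 (empty subtree has height -1).
Bottom-up per-node check:
  node 2: h_left=-1, h_right=-1, diff=0 [OK], height=0
  node 9: h_left=0, h_right=-1, diff=1 [OK], height=1
  node 32: h_left=-1, h_right=-1, diff=0 [OK], height=0
  node 13: h_left=1, h_right=0, diff=1 [OK], height=2
  node 37: h_left=-1, h_right=-1, diff=0 [OK], height=0
  node 47: h_left=-1, h_right=-1, diff=0 [OK], height=0
  node 45: h_left=0, h_right=0, diff=0 [OK], height=1
  node 36: h_left=2, h_right=1, diff=1 [OK], height=3
All nodes satisfy the balance condition.
Result: Balanced


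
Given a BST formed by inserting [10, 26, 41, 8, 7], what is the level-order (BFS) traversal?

Tree insertion order: [10, 26, 41, 8, 7]
Tree (level-order array): [10, 8, 26, 7, None, None, 41]
BFS from the root, enqueuing left then right child of each popped node:
  queue [10] -> pop 10, enqueue [8, 26], visited so far: [10]
  queue [8, 26] -> pop 8, enqueue [7], visited so far: [10, 8]
  queue [26, 7] -> pop 26, enqueue [41], visited so far: [10, 8, 26]
  queue [7, 41] -> pop 7, enqueue [none], visited so far: [10, 8, 26, 7]
  queue [41] -> pop 41, enqueue [none], visited so far: [10, 8, 26, 7, 41]
Result: [10, 8, 26, 7, 41]


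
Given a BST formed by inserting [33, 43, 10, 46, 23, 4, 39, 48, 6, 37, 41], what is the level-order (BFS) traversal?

Tree insertion order: [33, 43, 10, 46, 23, 4, 39, 48, 6, 37, 41]
Tree (level-order array): [33, 10, 43, 4, 23, 39, 46, None, 6, None, None, 37, 41, None, 48]
BFS from the root, enqueuing left then right child of each popped node:
  queue [33] -> pop 33, enqueue [10, 43], visited so far: [33]
  queue [10, 43] -> pop 10, enqueue [4, 23], visited so far: [33, 10]
  queue [43, 4, 23] -> pop 43, enqueue [39, 46], visited so far: [33, 10, 43]
  queue [4, 23, 39, 46] -> pop 4, enqueue [6], visited so far: [33, 10, 43, 4]
  queue [23, 39, 46, 6] -> pop 23, enqueue [none], visited so far: [33, 10, 43, 4, 23]
  queue [39, 46, 6] -> pop 39, enqueue [37, 41], visited so far: [33, 10, 43, 4, 23, 39]
  queue [46, 6, 37, 41] -> pop 46, enqueue [48], visited so far: [33, 10, 43, 4, 23, 39, 46]
  queue [6, 37, 41, 48] -> pop 6, enqueue [none], visited so far: [33, 10, 43, 4, 23, 39, 46, 6]
  queue [37, 41, 48] -> pop 37, enqueue [none], visited so far: [33, 10, 43, 4, 23, 39, 46, 6, 37]
  queue [41, 48] -> pop 41, enqueue [none], visited so far: [33, 10, 43, 4, 23, 39, 46, 6, 37, 41]
  queue [48] -> pop 48, enqueue [none], visited so far: [33, 10, 43, 4, 23, 39, 46, 6, 37, 41, 48]
Result: [33, 10, 43, 4, 23, 39, 46, 6, 37, 41, 48]


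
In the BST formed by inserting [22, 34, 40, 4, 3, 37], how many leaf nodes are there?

Tree built from: [22, 34, 40, 4, 3, 37]
Tree (level-order array): [22, 4, 34, 3, None, None, 40, None, None, 37]
Rule: A leaf has 0 children.
Per-node child counts:
  node 22: 2 child(ren)
  node 4: 1 child(ren)
  node 3: 0 child(ren)
  node 34: 1 child(ren)
  node 40: 1 child(ren)
  node 37: 0 child(ren)
Matching nodes: [3, 37]
Count of leaf nodes: 2


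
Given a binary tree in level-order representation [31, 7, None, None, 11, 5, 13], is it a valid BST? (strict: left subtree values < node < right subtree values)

Level-order array: [31, 7, None, None, 11, 5, 13]
Validate using subtree bounds (lo, hi): at each node, require lo < value < hi,
then recurse left with hi=value and right with lo=value.
Preorder trace (stopping at first violation):
  at node 31 with bounds (-inf, +inf): OK
  at node 7 with bounds (-inf, 31): OK
  at node 11 with bounds (7, 31): OK
  at node 5 with bounds (7, 11): VIOLATION
Node 5 violates its bound: not (7 < 5 < 11).
Result: Not a valid BST


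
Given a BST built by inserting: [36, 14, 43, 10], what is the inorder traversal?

Tree insertion order: [36, 14, 43, 10]
Tree (level-order array): [36, 14, 43, 10]
Inorder traversal: [10, 14, 36, 43]


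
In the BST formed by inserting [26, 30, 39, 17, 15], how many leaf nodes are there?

Tree built from: [26, 30, 39, 17, 15]
Tree (level-order array): [26, 17, 30, 15, None, None, 39]
Rule: A leaf has 0 children.
Per-node child counts:
  node 26: 2 child(ren)
  node 17: 1 child(ren)
  node 15: 0 child(ren)
  node 30: 1 child(ren)
  node 39: 0 child(ren)
Matching nodes: [15, 39]
Count of leaf nodes: 2


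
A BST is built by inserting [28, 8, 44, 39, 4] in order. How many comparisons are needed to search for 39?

Search path for 39: 28 -> 44 -> 39
Found: True
Comparisons: 3


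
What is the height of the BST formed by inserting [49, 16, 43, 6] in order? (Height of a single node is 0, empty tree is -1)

Insertion order: [49, 16, 43, 6]
Tree (level-order array): [49, 16, None, 6, 43]
Compute height bottom-up (empty subtree = -1):
  height(6) = 1 + max(-1, -1) = 0
  height(43) = 1 + max(-1, -1) = 0
  height(16) = 1 + max(0, 0) = 1
  height(49) = 1 + max(1, -1) = 2
Height = 2


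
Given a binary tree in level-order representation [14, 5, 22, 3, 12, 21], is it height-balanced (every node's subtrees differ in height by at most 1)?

Tree (level-order array): [14, 5, 22, 3, 12, 21]
Definition: a tree is height-balanced if, at every node, |h(left) - h(right)| <= 1 (empty subtree has height -1).
Bottom-up per-node check:
  node 3: h_left=-1, h_right=-1, diff=0 [OK], height=0
  node 12: h_left=-1, h_right=-1, diff=0 [OK], height=0
  node 5: h_left=0, h_right=0, diff=0 [OK], height=1
  node 21: h_left=-1, h_right=-1, diff=0 [OK], height=0
  node 22: h_left=0, h_right=-1, diff=1 [OK], height=1
  node 14: h_left=1, h_right=1, diff=0 [OK], height=2
All nodes satisfy the balance condition.
Result: Balanced


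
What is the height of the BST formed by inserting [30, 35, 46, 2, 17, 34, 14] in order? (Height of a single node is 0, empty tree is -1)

Insertion order: [30, 35, 46, 2, 17, 34, 14]
Tree (level-order array): [30, 2, 35, None, 17, 34, 46, 14]
Compute height bottom-up (empty subtree = -1):
  height(14) = 1 + max(-1, -1) = 0
  height(17) = 1 + max(0, -1) = 1
  height(2) = 1 + max(-1, 1) = 2
  height(34) = 1 + max(-1, -1) = 0
  height(46) = 1 + max(-1, -1) = 0
  height(35) = 1 + max(0, 0) = 1
  height(30) = 1 + max(2, 1) = 3
Height = 3


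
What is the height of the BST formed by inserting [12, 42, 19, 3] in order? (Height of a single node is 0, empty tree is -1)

Insertion order: [12, 42, 19, 3]
Tree (level-order array): [12, 3, 42, None, None, 19]
Compute height bottom-up (empty subtree = -1):
  height(3) = 1 + max(-1, -1) = 0
  height(19) = 1 + max(-1, -1) = 0
  height(42) = 1 + max(0, -1) = 1
  height(12) = 1 + max(0, 1) = 2
Height = 2


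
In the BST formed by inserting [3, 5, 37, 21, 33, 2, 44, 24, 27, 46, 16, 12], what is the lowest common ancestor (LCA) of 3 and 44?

Tree insertion order: [3, 5, 37, 21, 33, 2, 44, 24, 27, 46, 16, 12]
Tree (level-order array): [3, 2, 5, None, None, None, 37, 21, 44, 16, 33, None, 46, 12, None, 24, None, None, None, None, None, None, 27]
In a BST, the LCA of p=3, q=44 is the first node v on the
root-to-leaf path with p <= v <= q (go left if both < v, right if both > v).
Walk from root:
  at 3: 3 <= 3 <= 44, this is the LCA
LCA = 3


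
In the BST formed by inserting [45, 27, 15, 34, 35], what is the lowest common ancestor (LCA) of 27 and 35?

Tree insertion order: [45, 27, 15, 34, 35]
Tree (level-order array): [45, 27, None, 15, 34, None, None, None, 35]
In a BST, the LCA of p=27, q=35 is the first node v on the
root-to-leaf path with p <= v <= q (go left if both < v, right if both > v).
Walk from root:
  at 45: both 27 and 35 < 45, go left
  at 27: 27 <= 27 <= 35, this is the LCA
LCA = 27


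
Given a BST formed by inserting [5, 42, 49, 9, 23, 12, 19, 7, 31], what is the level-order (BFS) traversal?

Tree insertion order: [5, 42, 49, 9, 23, 12, 19, 7, 31]
Tree (level-order array): [5, None, 42, 9, 49, 7, 23, None, None, None, None, 12, 31, None, 19]
BFS from the root, enqueuing left then right child of each popped node:
  queue [5] -> pop 5, enqueue [42], visited so far: [5]
  queue [42] -> pop 42, enqueue [9, 49], visited so far: [5, 42]
  queue [9, 49] -> pop 9, enqueue [7, 23], visited so far: [5, 42, 9]
  queue [49, 7, 23] -> pop 49, enqueue [none], visited so far: [5, 42, 9, 49]
  queue [7, 23] -> pop 7, enqueue [none], visited so far: [5, 42, 9, 49, 7]
  queue [23] -> pop 23, enqueue [12, 31], visited so far: [5, 42, 9, 49, 7, 23]
  queue [12, 31] -> pop 12, enqueue [19], visited so far: [5, 42, 9, 49, 7, 23, 12]
  queue [31, 19] -> pop 31, enqueue [none], visited so far: [5, 42, 9, 49, 7, 23, 12, 31]
  queue [19] -> pop 19, enqueue [none], visited so far: [5, 42, 9, 49, 7, 23, 12, 31, 19]
Result: [5, 42, 9, 49, 7, 23, 12, 31, 19]


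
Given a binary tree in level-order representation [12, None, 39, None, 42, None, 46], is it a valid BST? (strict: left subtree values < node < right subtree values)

Level-order array: [12, None, 39, None, 42, None, 46]
Validate using subtree bounds (lo, hi): at each node, require lo < value < hi,
then recurse left with hi=value and right with lo=value.
Preorder trace (stopping at first violation):
  at node 12 with bounds (-inf, +inf): OK
  at node 39 with bounds (12, +inf): OK
  at node 42 with bounds (39, +inf): OK
  at node 46 with bounds (42, +inf): OK
No violation found at any node.
Result: Valid BST


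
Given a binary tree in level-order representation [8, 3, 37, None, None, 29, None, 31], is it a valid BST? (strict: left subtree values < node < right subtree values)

Level-order array: [8, 3, 37, None, None, 29, None, 31]
Validate using subtree bounds (lo, hi): at each node, require lo < value < hi,
then recurse left with hi=value and right with lo=value.
Preorder trace (stopping at first violation):
  at node 8 with bounds (-inf, +inf): OK
  at node 3 with bounds (-inf, 8): OK
  at node 37 with bounds (8, +inf): OK
  at node 29 with bounds (8, 37): OK
  at node 31 with bounds (8, 29): VIOLATION
Node 31 violates its bound: not (8 < 31 < 29).
Result: Not a valid BST


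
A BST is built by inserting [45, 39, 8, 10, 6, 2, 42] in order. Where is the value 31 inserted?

Starting tree (level order): [45, 39, None, 8, 42, 6, 10, None, None, 2]
Insertion path: 45 -> 39 -> 8 -> 10
Result: insert 31 as right child of 10
Final tree (level order): [45, 39, None, 8, 42, 6, 10, None, None, 2, None, None, 31]


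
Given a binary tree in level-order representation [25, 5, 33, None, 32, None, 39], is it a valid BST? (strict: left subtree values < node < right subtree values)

Level-order array: [25, 5, 33, None, 32, None, 39]
Validate using subtree bounds (lo, hi): at each node, require lo < value < hi,
then recurse left with hi=value and right with lo=value.
Preorder trace (stopping at first violation):
  at node 25 with bounds (-inf, +inf): OK
  at node 5 with bounds (-inf, 25): OK
  at node 32 with bounds (5, 25): VIOLATION
Node 32 violates its bound: not (5 < 32 < 25).
Result: Not a valid BST


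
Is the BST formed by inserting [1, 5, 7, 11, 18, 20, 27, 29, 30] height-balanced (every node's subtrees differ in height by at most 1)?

Tree (level-order array): [1, None, 5, None, 7, None, 11, None, 18, None, 20, None, 27, None, 29, None, 30]
Definition: a tree is height-balanced if, at every node, |h(left) - h(right)| <= 1 (empty subtree has height -1).
Bottom-up per-node check:
  node 30: h_left=-1, h_right=-1, diff=0 [OK], height=0
  node 29: h_left=-1, h_right=0, diff=1 [OK], height=1
  node 27: h_left=-1, h_right=1, diff=2 [FAIL (|-1-1|=2 > 1)], height=2
  node 20: h_left=-1, h_right=2, diff=3 [FAIL (|-1-2|=3 > 1)], height=3
  node 18: h_left=-1, h_right=3, diff=4 [FAIL (|-1-3|=4 > 1)], height=4
  node 11: h_left=-1, h_right=4, diff=5 [FAIL (|-1-4|=5 > 1)], height=5
  node 7: h_left=-1, h_right=5, diff=6 [FAIL (|-1-5|=6 > 1)], height=6
  node 5: h_left=-1, h_right=6, diff=7 [FAIL (|-1-6|=7 > 1)], height=7
  node 1: h_left=-1, h_right=7, diff=8 [FAIL (|-1-7|=8 > 1)], height=8
Node 27 violates the condition: |-1 - 1| = 2 > 1.
Result: Not balanced


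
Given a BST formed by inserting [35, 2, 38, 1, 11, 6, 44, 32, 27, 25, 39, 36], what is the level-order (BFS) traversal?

Tree insertion order: [35, 2, 38, 1, 11, 6, 44, 32, 27, 25, 39, 36]
Tree (level-order array): [35, 2, 38, 1, 11, 36, 44, None, None, 6, 32, None, None, 39, None, None, None, 27, None, None, None, 25]
BFS from the root, enqueuing left then right child of each popped node:
  queue [35] -> pop 35, enqueue [2, 38], visited so far: [35]
  queue [2, 38] -> pop 2, enqueue [1, 11], visited so far: [35, 2]
  queue [38, 1, 11] -> pop 38, enqueue [36, 44], visited so far: [35, 2, 38]
  queue [1, 11, 36, 44] -> pop 1, enqueue [none], visited so far: [35, 2, 38, 1]
  queue [11, 36, 44] -> pop 11, enqueue [6, 32], visited so far: [35, 2, 38, 1, 11]
  queue [36, 44, 6, 32] -> pop 36, enqueue [none], visited so far: [35, 2, 38, 1, 11, 36]
  queue [44, 6, 32] -> pop 44, enqueue [39], visited so far: [35, 2, 38, 1, 11, 36, 44]
  queue [6, 32, 39] -> pop 6, enqueue [none], visited so far: [35, 2, 38, 1, 11, 36, 44, 6]
  queue [32, 39] -> pop 32, enqueue [27], visited so far: [35, 2, 38, 1, 11, 36, 44, 6, 32]
  queue [39, 27] -> pop 39, enqueue [none], visited so far: [35, 2, 38, 1, 11, 36, 44, 6, 32, 39]
  queue [27] -> pop 27, enqueue [25], visited so far: [35, 2, 38, 1, 11, 36, 44, 6, 32, 39, 27]
  queue [25] -> pop 25, enqueue [none], visited so far: [35, 2, 38, 1, 11, 36, 44, 6, 32, 39, 27, 25]
Result: [35, 2, 38, 1, 11, 36, 44, 6, 32, 39, 27, 25]


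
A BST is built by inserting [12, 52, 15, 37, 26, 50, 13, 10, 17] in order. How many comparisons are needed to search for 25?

Search path for 25: 12 -> 52 -> 15 -> 37 -> 26 -> 17
Found: False
Comparisons: 6


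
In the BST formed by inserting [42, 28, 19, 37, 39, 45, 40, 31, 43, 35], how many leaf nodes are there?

Tree built from: [42, 28, 19, 37, 39, 45, 40, 31, 43, 35]
Tree (level-order array): [42, 28, 45, 19, 37, 43, None, None, None, 31, 39, None, None, None, 35, None, 40]
Rule: A leaf has 0 children.
Per-node child counts:
  node 42: 2 child(ren)
  node 28: 2 child(ren)
  node 19: 0 child(ren)
  node 37: 2 child(ren)
  node 31: 1 child(ren)
  node 35: 0 child(ren)
  node 39: 1 child(ren)
  node 40: 0 child(ren)
  node 45: 1 child(ren)
  node 43: 0 child(ren)
Matching nodes: [19, 35, 40, 43]
Count of leaf nodes: 4


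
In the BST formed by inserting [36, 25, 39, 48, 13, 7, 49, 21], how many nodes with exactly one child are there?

Tree built from: [36, 25, 39, 48, 13, 7, 49, 21]
Tree (level-order array): [36, 25, 39, 13, None, None, 48, 7, 21, None, 49]
Rule: These are nodes with exactly 1 non-null child.
Per-node child counts:
  node 36: 2 child(ren)
  node 25: 1 child(ren)
  node 13: 2 child(ren)
  node 7: 0 child(ren)
  node 21: 0 child(ren)
  node 39: 1 child(ren)
  node 48: 1 child(ren)
  node 49: 0 child(ren)
Matching nodes: [25, 39, 48]
Count of nodes with exactly one child: 3


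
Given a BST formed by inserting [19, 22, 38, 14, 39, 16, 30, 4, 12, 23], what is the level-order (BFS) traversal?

Tree insertion order: [19, 22, 38, 14, 39, 16, 30, 4, 12, 23]
Tree (level-order array): [19, 14, 22, 4, 16, None, 38, None, 12, None, None, 30, 39, None, None, 23]
BFS from the root, enqueuing left then right child of each popped node:
  queue [19] -> pop 19, enqueue [14, 22], visited so far: [19]
  queue [14, 22] -> pop 14, enqueue [4, 16], visited so far: [19, 14]
  queue [22, 4, 16] -> pop 22, enqueue [38], visited so far: [19, 14, 22]
  queue [4, 16, 38] -> pop 4, enqueue [12], visited so far: [19, 14, 22, 4]
  queue [16, 38, 12] -> pop 16, enqueue [none], visited so far: [19, 14, 22, 4, 16]
  queue [38, 12] -> pop 38, enqueue [30, 39], visited so far: [19, 14, 22, 4, 16, 38]
  queue [12, 30, 39] -> pop 12, enqueue [none], visited so far: [19, 14, 22, 4, 16, 38, 12]
  queue [30, 39] -> pop 30, enqueue [23], visited so far: [19, 14, 22, 4, 16, 38, 12, 30]
  queue [39, 23] -> pop 39, enqueue [none], visited so far: [19, 14, 22, 4, 16, 38, 12, 30, 39]
  queue [23] -> pop 23, enqueue [none], visited so far: [19, 14, 22, 4, 16, 38, 12, 30, 39, 23]
Result: [19, 14, 22, 4, 16, 38, 12, 30, 39, 23]


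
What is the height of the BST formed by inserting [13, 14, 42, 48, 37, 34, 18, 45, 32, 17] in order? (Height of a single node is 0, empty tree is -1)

Insertion order: [13, 14, 42, 48, 37, 34, 18, 45, 32, 17]
Tree (level-order array): [13, None, 14, None, 42, 37, 48, 34, None, 45, None, 18, None, None, None, 17, 32]
Compute height bottom-up (empty subtree = -1):
  height(17) = 1 + max(-1, -1) = 0
  height(32) = 1 + max(-1, -1) = 0
  height(18) = 1 + max(0, 0) = 1
  height(34) = 1 + max(1, -1) = 2
  height(37) = 1 + max(2, -1) = 3
  height(45) = 1 + max(-1, -1) = 0
  height(48) = 1 + max(0, -1) = 1
  height(42) = 1 + max(3, 1) = 4
  height(14) = 1 + max(-1, 4) = 5
  height(13) = 1 + max(-1, 5) = 6
Height = 6


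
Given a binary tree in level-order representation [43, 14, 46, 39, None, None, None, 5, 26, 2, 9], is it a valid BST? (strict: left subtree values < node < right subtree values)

Level-order array: [43, 14, 46, 39, None, None, None, 5, 26, 2, 9]
Validate using subtree bounds (lo, hi): at each node, require lo < value < hi,
then recurse left with hi=value and right with lo=value.
Preorder trace (stopping at first violation):
  at node 43 with bounds (-inf, +inf): OK
  at node 14 with bounds (-inf, 43): OK
  at node 39 with bounds (-inf, 14): VIOLATION
Node 39 violates its bound: not (-inf < 39 < 14).
Result: Not a valid BST


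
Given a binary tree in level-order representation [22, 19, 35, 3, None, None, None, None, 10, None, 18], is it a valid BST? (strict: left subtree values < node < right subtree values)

Level-order array: [22, 19, 35, 3, None, None, None, None, 10, None, 18]
Validate using subtree bounds (lo, hi): at each node, require lo < value < hi,
then recurse left with hi=value and right with lo=value.
Preorder trace (stopping at first violation):
  at node 22 with bounds (-inf, +inf): OK
  at node 19 with bounds (-inf, 22): OK
  at node 3 with bounds (-inf, 19): OK
  at node 10 with bounds (3, 19): OK
  at node 18 with bounds (10, 19): OK
  at node 35 with bounds (22, +inf): OK
No violation found at any node.
Result: Valid BST


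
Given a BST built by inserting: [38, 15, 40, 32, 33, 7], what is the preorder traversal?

Tree insertion order: [38, 15, 40, 32, 33, 7]
Tree (level-order array): [38, 15, 40, 7, 32, None, None, None, None, None, 33]
Preorder traversal: [38, 15, 7, 32, 33, 40]


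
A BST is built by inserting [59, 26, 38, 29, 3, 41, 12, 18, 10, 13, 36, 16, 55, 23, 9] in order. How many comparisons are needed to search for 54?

Search path for 54: 59 -> 26 -> 38 -> 41 -> 55
Found: False
Comparisons: 5


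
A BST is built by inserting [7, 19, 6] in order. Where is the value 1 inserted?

Starting tree (level order): [7, 6, 19]
Insertion path: 7 -> 6
Result: insert 1 as left child of 6
Final tree (level order): [7, 6, 19, 1]


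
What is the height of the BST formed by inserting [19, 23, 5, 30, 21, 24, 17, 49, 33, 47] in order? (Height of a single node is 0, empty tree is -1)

Insertion order: [19, 23, 5, 30, 21, 24, 17, 49, 33, 47]
Tree (level-order array): [19, 5, 23, None, 17, 21, 30, None, None, None, None, 24, 49, None, None, 33, None, None, 47]
Compute height bottom-up (empty subtree = -1):
  height(17) = 1 + max(-1, -1) = 0
  height(5) = 1 + max(-1, 0) = 1
  height(21) = 1 + max(-1, -1) = 0
  height(24) = 1 + max(-1, -1) = 0
  height(47) = 1 + max(-1, -1) = 0
  height(33) = 1 + max(-1, 0) = 1
  height(49) = 1 + max(1, -1) = 2
  height(30) = 1 + max(0, 2) = 3
  height(23) = 1 + max(0, 3) = 4
  height(19) = 1 + max(1, 4) = 5
Height = 5


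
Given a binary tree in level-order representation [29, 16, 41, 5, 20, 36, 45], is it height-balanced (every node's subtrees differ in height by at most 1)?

Tree (level-order array): [29, 16, 41, 5, 20, 36, 45]
Definition: a tree is height-balanced if, at every node, |h(left) - h(right)| <= 1 (empty subtree has height -1).
Bottom-up per-node check:
  node 5: h_left=-1, h_right=-1, diff=0 [OK], height=0
  node 20: h_left=-1, h_right=-1, diff=0 [OK], height=0
  node 16: h_left=0, h_right=0, diff=0 [OK], height=1
  node 36: h_left=-1, h_right=-1, diff=0 [OK], height=0
  node 45: h_left=-1, h_right=-1, diff=0 [OK], height=0
  node 41: h_left=0, h_right=0, diff=0 [OK], height=1
  node 29: h_left=1, h_right=1, diff=0 [OK], height=2
All nodes satisfy the balance condition.
Result: Balanced


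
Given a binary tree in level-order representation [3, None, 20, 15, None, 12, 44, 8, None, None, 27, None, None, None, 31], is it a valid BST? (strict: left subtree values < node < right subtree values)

Level-order array: [3, None, 20, 15, None, 12, 44, 8, None, None, 27, None, None, None, 31]
Validate using subtree bounds (lo, hi): at each node, require lo < value < hi,
then recurse left with hi=value and right with lo=value.
Preorder trace (stopping at first violation):
  at node 3 with bounds (-inf, +inf): OK
  at node 20 with bounds (3, +inf): OK
  at node 15 with bounds (3, 20): OK
  at node 12 with bounds (3, 15): OK
  at node 8 with bounds (3, 12): OK
  at node 44 with bounds (15, 20): VIOLATION
Node 44 violates its bound: not (15 < 44 < 20).
Result: Not a valid BST


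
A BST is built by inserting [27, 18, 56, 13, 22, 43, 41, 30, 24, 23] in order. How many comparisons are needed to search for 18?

Search path for 18: 27 -> 18
Found: True
Comparisons: 2


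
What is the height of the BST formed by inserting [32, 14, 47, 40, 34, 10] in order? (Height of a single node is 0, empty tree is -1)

Insertion order: [32, 14, 47, 40, 34, 10]
Tree (level-order array): [32, 14, 47, 10, None, 40, None, None, None, 34]
Compute height bottom-up (empty subtree = -1):
  height(10) = 1 + max(-1, -1) = 0
  height(14) = 1 + max(0, -1) = 1
  height(34) = 1 + max(-1, -1) = 0
  height(40) = 1 + max(0, -1) = 1
  height(47) = 1 + max(1, -1) = 2
  height(32) = 1 + max(1, 2) = 3
Height = 3


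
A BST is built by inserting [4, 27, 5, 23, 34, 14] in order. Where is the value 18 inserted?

Starting tree (level order): [4, None, 27, 5, 34, None, 23, None, None, 14]
Insertion path: 4 -> 27 -> 5 -> 23 -> 14
Result: insert 18 as right child of 14
Final tree (level order): [4, None, 27, 5, 34, None, 23, None, None, 14, None, None, 18]


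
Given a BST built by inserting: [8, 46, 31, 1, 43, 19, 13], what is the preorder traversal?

Tree insertion order: [8, 46, 31, 1, 43, 19, 13]
Tree (level-order array): [8, 1, 46, None, None, 31, None, 19, 43, 13]
Preorder traversal: [8, 1, 46, 31, 19, 13, 43]


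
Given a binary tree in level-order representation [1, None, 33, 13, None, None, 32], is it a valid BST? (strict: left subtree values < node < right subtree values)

Level-order array: [1, None, 33, 13, None, None, 32]
Validate using subtree bounds (lo, hi): at each node, require lo < value < hi,
then recurse left with hi=value and right with lo=value.
Preorder trace (stopping at first violation):
  at node 1 with bounds (-inf, +inf): OK
  at node 33 with bounds (1, +inf): OK
  at node 13 with bounds (1, 33): OK
  at node 32 with bounds (13, 33): OK
No violation found at any node.
Result: Valid BST


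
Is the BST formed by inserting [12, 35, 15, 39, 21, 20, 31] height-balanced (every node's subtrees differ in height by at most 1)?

Tree (level-order array): [12, None, 35, 15, 39, None, 21, None, None, 20, 31]
Definition: a tree is height-balanced if, at every node, |h(left) - h(right)| <= 1 (empty subtree has height -1).
Bottom-up per-node check:
  node 20: h_left=-1, h_right=-1, diff=0 [OK], height=0
  node 31: h_left=-1, h_right=-1, diff=0 [OK], height=0
  node 21: h_left=0, h_right=0, diff=0 [OK], height=1
  node 15: h_left=-1, h_right=1, diff=2 [FAIL (|-1-1|=2 > 1)], height=2
  node 39: h_left=-1, h_right=-1, diff=0 [OK], height=0
  node 35: h_left=2, h_right=0, diff=2 [FAIL (|2-0|=2 > 1)], height=3
  node 12: h_left=-1, h_right=3, diff=4 [FAIL (|-1-3|=4 > 1)], height=4
Node 15 violates the condition: |-1 - 1| = 2 > 1.
Result: Not balanced


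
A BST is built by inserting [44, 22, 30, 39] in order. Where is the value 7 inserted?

Starting tree (level order): [44, 22, None, None, 30, None, 39]
Insertion path: 44 -> 22
Result: insert 7 as left child of 22
Final tree (level order): [44, 22, None, 7, 30, None, None, None, 39]


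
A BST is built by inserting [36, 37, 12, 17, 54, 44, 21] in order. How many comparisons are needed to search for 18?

Search path for 18: 36 -> 12 -> 17 -> 21
Found: False
Comparisons: 4


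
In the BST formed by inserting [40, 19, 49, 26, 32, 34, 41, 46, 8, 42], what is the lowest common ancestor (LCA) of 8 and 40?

Tree insertion order: [40, 19, 49, 26, 32, 34, 41, 46, 8, 42]
Tree (level-order array): [40, 19, 49, 8, 26, 41, None, None, None, None, 32, None, 46, None, 34, 42]
In a BST, the LCA of p=8, q=40 is the first node v on the
root-to-leaf path with p <= v <= q (go left if both < v, right if both > v).
Walk from root:
  at 40: 8 <= 40 <= 40, this is the LCA
LCA = 40


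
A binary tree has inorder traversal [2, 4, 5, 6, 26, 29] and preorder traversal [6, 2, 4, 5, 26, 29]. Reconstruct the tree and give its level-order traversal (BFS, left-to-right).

Inorder:  [2, 4, 5, 6, 26, 29]
Preorder: [6, 2, 4, 5, 26, 29]
Algorithm: preorder visits root first, so consume preorder in order;
for each root, split the current inorder slice at that value into
left-subtree inorder and right-subtree inorder, then recurse.
Recursive splits:
  root=6; inorder splits into left=[2, 4, 5], right=[26, 29]
  root=2; inorder splits into left=[], right=[4, 5]
  root=4; inorder splits into left=[], right=[5]
  root=5; inorder splits into left=[], right=[]
  root=26; inorder splits into left=[], right=[29]
  root=29; inorder splits into left=[], right=[]
Reconstructed level-order: [6, 2, 26, 4, 29, 5]


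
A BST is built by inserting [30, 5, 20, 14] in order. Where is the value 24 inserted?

Starting tree (level order): [30, 5, None, None, 20, 14]
Insertion path: 30 -> 5 -> 20
Result: insert 24 as right child of 20
Final tree (level order): [30, 5, None, None, 20, 14, 24]


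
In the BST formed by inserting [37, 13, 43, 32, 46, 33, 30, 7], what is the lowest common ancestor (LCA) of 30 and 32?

Tree insertion order: [37, 13, 43, 32, 46, 33, 30, 7]
Tree (level-order array): [37, 13, 43, 7, 32, None, 46, None, None, 30, 33]
In a BST, the LCA of p=30, q=32 is the first node v on the
root-to-leaf path with p <= v <= q (go left if both < v, right if both > v).
Walk from root:
  at 37: both 30 and 32 < 37, go left
  at 13: both 30 and 32 > 13, go right
  at 32: 30 <= 32 <= 32, this is the LCA
LCA = 32


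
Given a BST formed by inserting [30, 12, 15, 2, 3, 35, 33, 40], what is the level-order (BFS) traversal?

Tree insertion order: [30, 12, 15, 2, 3, 35, 33, 40]
Tree (level-order array): [30, 12, 35, 2, 15, 33, 40, None, 3]
BFS from the root, enqueuing left then right child of each popped node:
  queue [30] -> pop 30, enqueue [12, 35], visited so far: [30]
  queue [12, 35] -> pop 12, enqueue [2, 15], visited so far: [30, 12]
  queue [35, 2, 15] -> pop 35, enqueue [33, 40], visited so far: [30, 12, 35]
  queue [2, 15, 33, 40] -> pop 2, enqueue [3], visited so far: [30, 12, 35, 2]
  queue [15, 33, 40, 3] -> pop 15, enqueue [none], visited so far: [30, 12, 35, 2, 15]
  queue [33, 40, 3] -> pop 33, enqueue [none], visited so far: [30, 12, 35, 2, 15, 33]
  queue [40, 3] -> pop 40, enqueue [none], visited so far: [30, 12, 35, 2, 15, 33, 40]
  queue [3] -> pop 3, enqueue [none], visited so far: [30, 12, 35, 2, 15, 33, 40, 3]
Result: [30, 12, 35, 2, 15, 33, 40, 3]


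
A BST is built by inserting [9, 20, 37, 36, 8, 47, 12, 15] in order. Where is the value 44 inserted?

Starting tree (level order): [9, 8, 20, None, None, 12, 37, None, 15, 36, 47]
Insertion path: 9 -> 20 -> 37 -> 47
Result: insert 44 as left child of 47
Final tree (level order): [9, 8, 20, None, None, 12, 37, None, 15, 36, 47, None, None, None, None, 44]


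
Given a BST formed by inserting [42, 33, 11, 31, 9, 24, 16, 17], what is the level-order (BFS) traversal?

Tree insertion order: [42, 33, 11, 31, 9, 24, 16, 17]
Tree (level-order array): [42, 33, None, 11, None, 9, 31, None, None, 24, None, 16, None, None, 17]
BFS from the root, enqueuing left then right child of each popped node:
  queue [42] -> pop 42, enqueue [33], visited so far: [42]
  queue [33] -> pop 33, enqueue [11], visited so far: [42, 33]
  queue [11] -> pop 11, enqueue [9, 31], visited so far: [42, 33, 11]
  queue [9, 31] -> pop 9, enqueue [none], visited so far: [42, 33, 11, 9]
  queue [31] -> pop 31, enqueue [24], visited so far: [42, 33, 11, 9, 31]
  queue [24] -> pop 24, enqueue [16], visited so far: [42, 33, 11, 9, 31, 24]
  queue [16] -> pop 16, enqueue [17], visited so far: [42, 33, 11, 9, 31, 24, 16]
  queue [17] -> pop 17, enqueue [none], visited so far: [42, 33, 11, 9, 31, 24, 16, 17]
Result: [42, 33, 11, 9, 31, 24, 16, 17]


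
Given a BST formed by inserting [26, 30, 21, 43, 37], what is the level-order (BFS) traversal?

Tree insertion order: [26, 30, 21, 43, 37]
Tree (level-order array): [26, 21, 30, None, None, None, 43, 37]
BFS from the root, enqueuing left then right child of each popped node:
  queue [26] -> pop 26, enqueue [21, 30], visited so far: [26]
  queue [21, 30] -> pop 21, enqueue [none], visited so far: [26, 21]
  queue [30] -> pop 30, enqueue [43], visited so far: [26, 21, 30]
  queue [43] -> pop 43, enqueue [37], visited so far: [26, 21, 30, 43]
  queue [37] -> pop 37, enqueue [none], visited so far: [26, 21, 30, 43, 37]
Result: [26, 21, 30, 43, 37]


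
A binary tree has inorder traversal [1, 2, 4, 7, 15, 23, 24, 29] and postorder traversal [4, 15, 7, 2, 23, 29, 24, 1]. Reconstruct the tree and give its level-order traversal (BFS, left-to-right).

Inorder:   [1, 2, 4, 7, 15, 23, 24, 29]
Postorder: [4, 15, 7, 2, 23, 29, 24, 1]
Algorithm: postorder visits root last, so walk postorder right-to-left;
each value is the root of the current inorder slice — split it at that
value, recurse on the right subtree first, then the left.
Recursive splits:
  root=1; inorder splits into left=[], right=[2, 4, 7, 15, 23, 24, 29]
  root=24; inorder splits into left=[2, 4, 7, 15, 23], right=[29]
  root=29; inorder splits into left=[], right=[]
  root=23; inorder splits into left=[2, 4, 7, 15], right=[]
  root=2; inorder splits into left=[], right=[4, 7, 15]
  root=7; inorder splits into left=[4], right=[15]
  root=15; inorder splits into left=[], right=[]
  root=4; inorder splits into left=[], right=[]
Reconstructed level-order: [1, 24, 23, 29, 2, 7, 4, 15]


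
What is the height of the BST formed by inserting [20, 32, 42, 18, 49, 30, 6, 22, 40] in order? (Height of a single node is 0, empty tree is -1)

Insertion order: [20, 32, 42, 18, 49, 30, 6, 22, 40]
Tree (level-order array): [20, 18, 32, 6, None, 30, 42, None, None, 22, None, 40, 49]
Compute height bottom-up (empty subtree = -1):
  height(6) = 1 + max(-1, -1) = 0
  height(18) = 1 + max(0, -1) = 1
  height(22) = 1 + max(-1, -1) = 0
  height(30) = 1 + max(0, -1) = 1
  height(40) = 1 + max(-1, -1) = 0
  height(49) = 1 + max(-1, -1) = 0
  height(42) = 1 + max(0, 0) = 1
  height(32) = 1 + max(1, 1) = 2
  height(20) = 1 + max(1, 2) = 3
Height = 3


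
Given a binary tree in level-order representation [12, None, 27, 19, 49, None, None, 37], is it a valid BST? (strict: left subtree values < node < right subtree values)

Level-order array: [12, None, 27, 19, 49, None, None, 37]
Validate using subtree bounds (lo, hi): at each node, require lo < value < hi,
then recurse left with hi=value and right with lo=value.
Preorder trace (stopping at first violation):
  at node 12 with bounds (-inf, +inf): OK
  at node 27 with bounds (12, +inf): OK
  at node 19 with bounds (12, 27): OK
  at node 49 with bounds (27, +inf): OK
  at node 37 with bounds (27, 49): OK
No violation found at any node.
Result: Valid BST


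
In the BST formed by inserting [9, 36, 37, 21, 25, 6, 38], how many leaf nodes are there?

Tree built from: [9, 36, 37, 21, 25, 6, 38]
Tree (level-order array): [9, 6, 36, None, None, 21, 37, None, 25, None, 38]
Rule: A leaf has 0 children.
Per-node child counts:
  node 9: 2 child(ren)
  node 6: 0 child(ren)
  node 36: 2 child(ren)
  node 21: 1 child(ren)
  node 25: 0 child(ren)
  node 37: 1 child(ren)
  node 38: 0 child(ren)
Matching nodes: [6, 25, 38]
Count of leaf nodes: 3


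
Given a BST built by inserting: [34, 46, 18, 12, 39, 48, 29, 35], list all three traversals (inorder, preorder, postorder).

Tree insertion order: [34, 46, 18, 12, 39, 48, 29, 35]
Tree (level-order array): [34, 18, 46, 12, 29, 39, 48, None, None, None, None, 35]
Inorder (L, root, R): [12, 18, 29, 34, 35, 39, 46, 48]
Preorder (root, L, R): [34, 18, 12, 29, 46, 39, 35, 48]
Postorder (L, R, root): [12, 29, 18, 35, 39, 48, 46, 34]


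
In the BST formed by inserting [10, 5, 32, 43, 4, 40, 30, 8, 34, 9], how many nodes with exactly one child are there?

Tree built from: [10, 5, 32, 43, 4, 40, 30, 8, 34, 9]
Tree (level-order array): [10, 5, 32, 4, 8, 30, 43, None, None, None, 9, None, None, 40, None, None, None, 34]
Rule: These are nodes with exactly 1 non-null child.
Per-node child counts:
  node 10: 2 child(ren)
  node 5: 2 child(ren)
  node 4: 0 child(ren)
  node 8: 1 child(ren)
  node 9: 0 child(ren)
  node 32: 2 child(ren)
  node 30: 0 child(ren)
  node 43: 1 child(ren)
  node 40: 1 child(ren)
  node 34: 0 child(ren)
Matching nodes: [8, 43, 40]
Count of nodes with exactly one child: 3


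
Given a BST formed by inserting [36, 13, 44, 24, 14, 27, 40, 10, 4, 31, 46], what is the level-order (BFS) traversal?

Tree insertion order: [36, 13, 44, 24, 14, 27, 40, 10, 4, 31, 46]
Tree (level-order array): [36, 13, 44, 10, 24, 40, 46, 4, None, 14, 27, None, None, None, None, None, None, None, None, None, 31]
BFS from the root, enqueuing left then right child of each popped node:
  queue [36] -> pop 36, enqueue [13, 44], visited so far: [36]
  queue [13, 44] -> pop 13, enqueue [10, 24], visited so far: [36, 13]
  queue [44, 10, 24] -> pop 44, enqueue [40, 46], visited so far: [36, 13, 44]
  queue [10, 24, 40, 46] -> pop 10, enqueue [4], visited so far: [36, 13, 44, 10]
  queue [24, 40, 46, 4] -> pop 24, enqueue [14, 27], visited so far: [36, 13, 44, 10, 24]
  queue [40, 46, 4, 14, 27] -> pop 40, enqueue [none], visited so far: [36, 13, 44, 10, 24, 40]
  queue [46, 4, 14, 27] -> pop 46, enqueue [none], visited so far: [36, 13, 44, 10, 24, 40, 46]
  queue [4, 14, 27] -> pop 4, enqueue [none], visited so far: [36, 13, 44, 10, 24, 40, 46, 4]
  queue [14, 27] -> pop 14, enqueue [none], visited so far: [36, 13, 44, 10, 24, 40, 46, 4, 14]
  queue [27] -> pop 27, enqueue [31], visited so far: [36, 13, 44, 10, 24, 40, 46, 4, 14, 27]
  queue [31] -> pop 31, enqueue [none], visited so far: [36, 13, 44, 10, 24, 40, 46, 4, 14, 27, 31]
Result: [36, 13, 44, 10, 24, 40, 46, 4, 14, 27, 31]


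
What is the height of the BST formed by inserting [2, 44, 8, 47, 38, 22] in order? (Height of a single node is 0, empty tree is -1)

Insertion order: [2, 44, 8, 47, 38, 22]
Tree (level-order array): [2, None, 44, 8, 47, None, 38, None, None, 22]
Compute height bottom-up (empty subtree = -1):
  height(22) = 1 + max(-1, -1) = 0
  height(38) = 1 + max(0, -1) = 1
  height(8) = 1 + max(-1, 1) = 2
  height(47) = 1 + max(-1, -1) = 0
  height(44) = 1 + max(2, 0) = 3
  height(2) = 1 + max(-1, 3) = 4
Height = 4


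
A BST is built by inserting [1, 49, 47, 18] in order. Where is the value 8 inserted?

Starting tree (level order): [1, None, 49, 47, None, 18]
Insertion path: 1 -> 49 -> 47 -> 18
Result: insert 8 as left child of 18
Final tree (level order): [1, None, 49, 47, None, 18, None, 8]


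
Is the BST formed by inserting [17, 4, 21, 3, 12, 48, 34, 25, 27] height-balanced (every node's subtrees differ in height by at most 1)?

Tree (level-order array): [17, 4, 21, 3, 12, None, 48, None, None, None, None, 34, None, 25, None, None, 27]
Definition: a tree is height-balanced if, at every node, |h(left) - h(right)| <= 1 (empty subtree has height -1).
Bottom-up per-node check:
  node 3: h_left=-1, h_right=-1, diff=0 [OK], height=0
  node 12: h_left=-1, h_right=-1, diff=0 [OK], height=0
  node 4: h_left=0, h_right=0, diff=0 [OK], height=1
  node 27: h_left=-1, h_right=-1, diff=0 [OK], height=0
  node 25: h_left=-1, h_right=0, diff=1 [OK], height=1
  node 34: h_left=1, h_right=-1, diff=2 [FAIL (|1--1|=2 > 1)], height=2
  node 48: h_left=2, h_right=-1, diff=3 [FAIL (|2--1|=3 > 1)], height=3
  node 21: h_left=-1, h_right=3, diff=4 [FAIL (|-1-3|=4 > 1)], height=4
  node 17: h_left=1, h_right=4, diff=3 [FAIL (|1-4|=3 > 1)], height=5
Node 34 violates the condition: |1 - -1| = 2 > 1.
Result: Not balanced


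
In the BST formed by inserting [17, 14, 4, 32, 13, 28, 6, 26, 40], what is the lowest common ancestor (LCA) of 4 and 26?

Tree insertion order: [17, 14, 4, 32, 13, 28, 6, 26, 40]
Tree (level-order array): [17, 14, 32, 4, None, 28, 40, None, 13, 26, None, None, None, 6]
In a BST, the LCA of p=4, q=26 is the first node v on the
root-to-leaf path with p <= v <= q (go left if both < v, right if both > v).
Walk from root:
  at 17: 4 <= 17 <= 26, this is the LCA
LCA = 17


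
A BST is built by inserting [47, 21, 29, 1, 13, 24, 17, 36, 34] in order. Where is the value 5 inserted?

Starting tree (level order): [47, 21, None, 1, 29, None, 13, 24, 36, None, 17, None, None, 34]
Insertion path: 47 -> 21 -> 1 -> 13
Result: insert 5 as left child of 13
Final tree (level order): [47, 21, None, 1, 29, None, 13, 24, 36, 5, 17, None, None, 34]
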